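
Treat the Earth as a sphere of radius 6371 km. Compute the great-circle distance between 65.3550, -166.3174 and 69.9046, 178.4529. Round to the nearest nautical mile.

Δλ = 178.4529 − -166.3174 = 344.7703°; wrapped into (−180°, 180°]: -15.2297°.
Δφ = 69.9046 − 65.3550 = 4.5496°.
a = sin²(Δφ/2) + cos φ₁ · cos φ₂ · sin²(Δλ/2) = 0.004091.
c = 2·atan2(√a, √(1−a)) = 0.12801 rad → d = 6371·c ≈ 815.58 km ≈ 440.38 nmi.

440 nmi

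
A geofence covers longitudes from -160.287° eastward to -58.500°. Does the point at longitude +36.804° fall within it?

Band width going east from -160.287° to -58.500°: ((-58.500 − -160.287) mod 360) = 101.787°.
Offset of +36.804° east of the west edge: ((36.804 − -160.287) mod 360) = 197.091°.
197.091° > 101.787° ⇒ outside.

No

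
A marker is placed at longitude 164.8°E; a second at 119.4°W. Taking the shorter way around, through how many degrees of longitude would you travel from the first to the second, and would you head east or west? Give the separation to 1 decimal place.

75.8° east

Raw difference: -119.4 − 164.8 = -284.2°.
Normalise into (−180°, 180°]: -284.2° + 360° = 75.8°.
Positive ⇒ the second point lies to the east; separation 75.8°.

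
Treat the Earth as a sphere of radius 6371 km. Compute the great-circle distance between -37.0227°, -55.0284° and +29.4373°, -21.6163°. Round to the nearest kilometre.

Δλ = -21.6163 − -55.0284 = 33.4121°.
Δφ = 29.4373 − -37.0227 = 66.4600°.
a = sin²(Δφ/2) + cos φ₁ · cos φ₂ · sin²(Δλ/2) = 0.357763.
c = 2·atan2(√a, √(1−a)) = 1.28234 rad → d = 6371·c ≈ 8169.77 km.

8170 km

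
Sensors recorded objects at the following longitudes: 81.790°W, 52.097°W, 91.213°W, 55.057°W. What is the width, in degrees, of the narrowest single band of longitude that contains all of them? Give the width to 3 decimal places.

Sort the longitudes: -91.213°, -81.790°, -55.057°, -52.097°.
Eastward gaps between consecutive values (wrapping around): 9.423°, 26.733°, 2.960°, 320.884°.
Largest gap = 320.884° ⇒ minimal covering band is its complement: 360° − 320.884° = 39.116°.
Band runs from -91.213° eastward to -52.097°.

39.116°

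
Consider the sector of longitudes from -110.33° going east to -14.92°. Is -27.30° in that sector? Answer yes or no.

Yes

Band width going east from -110.33° to -14.92°: ((-14.92 − -110.33) mod 360) = 95.41°.
Offset of -27.30° east of the west edge: ((-27.30 − -110.33) mod 360) = 83.03°.
83.03° ≤ 95.41° ⇒ inside.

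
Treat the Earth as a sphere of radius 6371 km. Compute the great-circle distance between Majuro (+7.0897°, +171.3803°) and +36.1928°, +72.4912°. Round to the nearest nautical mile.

5579 nmi

Δλ = 72.4912 − 171.3803 = -98.8891°.
Δφ = 36.1928 − 7.0897 = 29.1031°.
a = sin²(Δφ/2) + cos φ₁ · cos φ₂ · sin²(Δλ/2) = 0.525435.
c = 2·atan2(√a, √(1−a)) = 1.62169 rad → d = 6371·c ≈ 10331.77 km ≈ 5578.71 nmi.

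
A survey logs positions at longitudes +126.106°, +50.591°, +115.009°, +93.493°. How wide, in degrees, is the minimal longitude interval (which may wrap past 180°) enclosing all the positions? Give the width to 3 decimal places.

Sort the longitudes: +50.591°, +93.493°, +115.009°, +126.106°.
Eastward gaps between consecutive values (wrapping around): 42.902°, 21.516°, 11.097°, 284.485°.
Largest gap = 284.485° ⇒ minimal covering band is its complement: 360° − 284.485° = 75.515°.
Band runs from +50.591° eastward to +126.106°.

75.515°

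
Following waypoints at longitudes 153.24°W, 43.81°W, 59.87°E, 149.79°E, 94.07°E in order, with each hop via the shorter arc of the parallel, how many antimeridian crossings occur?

0

Leg 1: -153.24° → -43.81°, shortest Δλ = 109.43° (east) — does not cross 180°.
Leg 2: -43.81° → +59.87°, shortest Δλ = 103.68° (east) — does not cross 180°.
Leg 3: +59.87° → +149.79°, shortest Δλ = 89.92° (east) — does not cross 180°.
Leg 4: +149.79° → +94.07°, shortest Δλ = -55.72° (west) — does not cross 180°.
Total crossings: 0.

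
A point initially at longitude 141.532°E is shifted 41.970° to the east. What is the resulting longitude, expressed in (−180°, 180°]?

176.498°W

Start at +141.532°; shift +41.970° → +183.502°.
+183.502° lies outside (−180°, 180°]; subtract 360° → -176.498°.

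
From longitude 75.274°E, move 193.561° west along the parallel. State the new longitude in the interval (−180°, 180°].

118.287°W

Start at +75.274°; shift −193.561° → -118.287°.
-118.287° already lies in (−180°, 180°].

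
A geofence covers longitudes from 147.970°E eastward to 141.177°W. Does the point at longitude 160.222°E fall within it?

Band width going east from +147.970° to -141.177°: ((-141.177 − 147.970) mod 360) = 70.853°.
Offset of +160.222° east of the west edge: ((160.222 − 147.970) mod 360) = 12.252°.
12.252° ≤ 70.853° ⇒ inside.

Yes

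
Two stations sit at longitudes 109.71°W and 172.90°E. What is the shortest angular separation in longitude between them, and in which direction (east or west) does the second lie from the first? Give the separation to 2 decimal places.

77.39° west

Raw difference: 172.90 − -109.71 = 282.61°.
Normalise into (−180°, 180°]: 282.61° − 360° = -77.39°.
Negative ⇒ the second point lies to the west; separation 77.39°.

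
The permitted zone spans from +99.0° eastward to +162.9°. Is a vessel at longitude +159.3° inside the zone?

Band width going east from +99.0° to +162.9°: ((162.9 − 99.0) mod 360) = 63.9°.
Offset of +159.3° east of the west edge: ((159.3 − 99.0) mod 360) = 60.3°.
60.3° ≤ 63.9° ⇒ inside.

Yes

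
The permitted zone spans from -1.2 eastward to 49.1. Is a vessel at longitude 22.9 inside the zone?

Band width going east from -1.2° to +49.1°: ((49.1 − -1.2) mod 360) = 50.3°.
Offset of +22.9° east of the west edge: ((22.9 − -1.2) mod 360) = 24.1°.
24.1° ≤ 50.3° ⇒ inside.

Yes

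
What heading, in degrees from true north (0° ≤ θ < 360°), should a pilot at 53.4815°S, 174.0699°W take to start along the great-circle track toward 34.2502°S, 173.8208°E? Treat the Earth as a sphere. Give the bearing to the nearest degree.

Δλ = 173.8208 − -174.0699 = 347.8907°; wrapped into (−180°, 180°]: -12.1093°.
θ = atan2( sin Δλ · cos φ₂ , cos φ₁ · sin φ₂ − sin φ₁ · cos φ₂ · cos Δλ )
  = atan2(-0.17340, 0.31460) = -28.862° → normalised to [0°, 360°): 331.138°.

331°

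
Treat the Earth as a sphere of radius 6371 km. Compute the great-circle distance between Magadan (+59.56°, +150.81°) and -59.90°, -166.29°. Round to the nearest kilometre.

13793 km

Δλ = -166.29 − 150.81 = -317.10°; wrapped into (−180°, 180°]: 42.90°.
Δφ = -59.90 − 59.56 = -119.46°.
a = sin²(Δφ/2) + cos φ₁ · cos φ₂ · sin²(Δλ/2) = 0.779886.
c = 2·atan2(√a, √(1−a)) = 2.16491 rad → d = 6371·c ≈ 13792.62 km.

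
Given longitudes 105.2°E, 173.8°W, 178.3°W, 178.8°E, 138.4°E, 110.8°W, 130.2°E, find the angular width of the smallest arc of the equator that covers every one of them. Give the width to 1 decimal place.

144.0°

Sort the longitudes: -178.3°, -173.8°, -110.8°, +105.2°, +130.2°, +138.4°, +178.8°.
Eastward gaps between consecutive values (wrapping around): 4.5°, 63.0°, 216.0°, 25.0°, 8.2°, 40.4°, 2.9°.
Largest gap = 216.0° ⇒ minimal covering band is its complement: 360° − 216.0° = 144.0°.
Band runs from +105.2° eastward to -110.8°, crossing the antimeridian.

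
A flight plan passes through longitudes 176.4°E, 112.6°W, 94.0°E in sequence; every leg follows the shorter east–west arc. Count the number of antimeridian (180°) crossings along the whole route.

Leg 1: +176.4° → -112.6°, shortest Δλ = 71.0° (east) — crosses 180°.
Leg 2: -112.6° → +94.0°, shortest Δλ = -153.4° (west) — crosses 180°.
Total crossings: 2.

2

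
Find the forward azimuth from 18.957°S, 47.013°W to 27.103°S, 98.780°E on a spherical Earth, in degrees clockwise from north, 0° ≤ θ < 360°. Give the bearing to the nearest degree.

143°

Δλ = 98.780 − -47.013 = 145.793°.
θ = atan2( sin Δλ · cos φ₂ , cos φ₁ · sin φ₂ − sin φ₁ · cos φ₂ · cos Δλ )
  = atan2(0.50045, -0.67004) = 143.244° → normalised to [0°, 360°): 143.244°.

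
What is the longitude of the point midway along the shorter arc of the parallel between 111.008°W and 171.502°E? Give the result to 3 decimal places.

Signed shortest Δλ from -111.008° to +171.502° is -77.490°.
Midpoint longitude = -111.008° + (-77.490°)/2 = -111.008° − 38.745° = -149.753°.
(The naïve average (-111.008 + +171.502)/2 = 30.247° is on the wrong side of the globe.)

149.753°W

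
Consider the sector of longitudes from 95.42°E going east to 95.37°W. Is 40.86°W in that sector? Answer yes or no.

No

Band width going east from +95.42° to -95.37°: ((-95.37 − 95.42) mod 360) = 169.21°.
Offset of -40.86° east of the west edge: ((-40.86 − 95.42) mod 360) = 223.72°.
223.72° > 169.21° ⇒ outside.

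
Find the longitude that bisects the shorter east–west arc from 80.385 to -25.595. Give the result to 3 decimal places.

+27.395°

Signed shortest Δλ from +80.385° to -25.595° is -105.980°.
Midpoint longitude = +80.385° + (-105.980°)/2 = +80.385° − 52.990° = +27.395°.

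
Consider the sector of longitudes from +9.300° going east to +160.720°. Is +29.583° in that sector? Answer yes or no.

Yes

Band width going east from +9.300° to +160.720°: ((160.720 − 9.300) mod 360) = 151.420°.
Offset of +29.583° east of the west edge: ((29.583 − 9.300) mod 360) = 20.283°.
20.283° ≤ 151.420° ⇒ inside.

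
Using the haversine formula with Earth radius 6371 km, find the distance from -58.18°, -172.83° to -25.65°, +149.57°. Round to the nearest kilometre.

Δλ = 149.57 − -172.83 = 322.40°; wrapped into (−180°, 180°]: -37.60°.
Δφ = -25.65 − -58.18 = 32.53°.
a = sin²(Δφ/2) + cos φ₁ · cos φ₂ · sin²(Δλ/2) = 0.127807.
c = 2·atan2(√a, √(1−a)) = 0.73118 rad → d = 6371·c ≈ 4658.35 km.

4658 km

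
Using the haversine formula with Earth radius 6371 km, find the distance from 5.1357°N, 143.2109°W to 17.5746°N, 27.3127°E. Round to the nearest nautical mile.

9333 nmi

Δλ = 27.3127 − -143.2109 = 170.5236°.
Δφ = 17.5746 − 5.1357 = 12.4389°.
a = sin²(Δφ/2) + cos φ₁ · cos φ₂ · sin²(Δλ/2) = 0.954756.
c = 2·atan2(√a, √(1−a)) = 2.71290 rad → d = 6371·c ≈ 17283.91 km ≈ 9332.56 nmi.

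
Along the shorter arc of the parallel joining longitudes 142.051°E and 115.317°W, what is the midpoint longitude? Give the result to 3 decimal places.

166.633°W

Signed shortest Δλ from +142.051° to -115.317° is +102.632°.
Midpoint longitude = +142.051° + (+102.632°)/2 = +142.051° + 51.316° = +193.367°.
Normalise into (−180°, 180°]: -166.633°.
(The naïve average (+142.051 + -115.317)/2 = 13.367° is on the wrong side of the globe.)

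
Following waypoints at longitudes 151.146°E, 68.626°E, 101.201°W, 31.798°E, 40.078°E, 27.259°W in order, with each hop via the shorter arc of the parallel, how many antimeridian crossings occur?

0

Leg 1: +151.146° → +68.626°, shortest Δλ = -82.52° (west) — does not cross 180°.
Leg 2: +68.626° → -101.201°, shortest Δλ = -169.827° (west) — does not cross 180°.
Leg 3: -101.201° → +31.798°, shortest Δλ = 132.999° (east) — does not cross 180°.
Leg 4: +31.798° → +40.078°, shortest Δλ = 8.28° (east) — does not cross 180°.
Leg 5: +40.078° → -27.259°, shortest Δλ = -67.337° (west) — does not cross 180°.
Total crossings: 0.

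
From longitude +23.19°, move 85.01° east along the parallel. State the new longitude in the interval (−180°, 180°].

Start at +23.19°; shift +85.01° → +108.20°.
+108.20° already lies in (−180°, 180°].

+108.20°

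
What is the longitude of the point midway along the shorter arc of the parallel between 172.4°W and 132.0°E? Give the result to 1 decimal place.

159.8°E

Signed shortest Δλ from -172.4° to +132.0° is -55.6°.
Midpoint longitude = -172.4° + (-55.6°)/2 = -172.4° − 27.8° = -200.2°.
Normalise into (−180°, 180°]: +159.8°.
(The naïve average (-172.4 + +132.0)/2 = -20.2° is on the wrong side of the globe.)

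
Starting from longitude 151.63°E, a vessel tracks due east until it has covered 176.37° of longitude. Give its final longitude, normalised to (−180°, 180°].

32.00°W

Start at +151.63°; shift +176.37° → +328.00°.
+328.00° lies outside (−180°, 180°]; subtract 360° → -32.00°.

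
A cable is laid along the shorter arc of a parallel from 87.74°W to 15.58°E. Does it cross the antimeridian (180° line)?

No

Signed shortest Δλ = ((15.58 − -87.74 + 180) mod 360) − 180 = 103.32°.
Going east by 103.32° from -87.74° reaches +15.58° without touching 180°.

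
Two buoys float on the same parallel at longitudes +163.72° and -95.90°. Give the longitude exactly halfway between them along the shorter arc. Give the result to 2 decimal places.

Signed shortest Δλ from +163.72° to -95.90° is +100.38°.
Midpoint longitude = +163.72° + (+100.38°)/2 = +163.72° + 50.19° = +213.91°.
Normalise into (−180°, 180°]: -146.09°.
(The naïve average (+163.72 + -95.90)/2 = 33.91° is on the wrong side of the globe.)

-146.09°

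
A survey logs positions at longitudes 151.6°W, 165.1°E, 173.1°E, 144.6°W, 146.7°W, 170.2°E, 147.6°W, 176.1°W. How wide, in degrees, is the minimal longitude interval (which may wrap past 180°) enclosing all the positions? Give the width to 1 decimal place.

50.3°

Sort the longitudes: -176.1°, -151.6°, -147.6°, -146.7°, -144.6°, +165.1°, +170.2°, +173.1°.
Eastward gaps between consecutive values (wrapping around): 24.5°, 4.0°, 0.9°, 2.1°, 309.7°, 5.1°, 2.9°, 10.8°.
Largest gap = 309.7° ⇒ minimal covering band is its complement: 360° − 309.7° = 50.3°.
Band runs from +165.1° eastward to -144.6°, crossing the antimeridian.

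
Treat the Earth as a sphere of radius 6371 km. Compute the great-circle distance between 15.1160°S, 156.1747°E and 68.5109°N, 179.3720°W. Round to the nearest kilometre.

Δλ = -179.3720 − 156.1747 = -335.5467°; wrapped into (−180°, 180°]: 24.4533°.
Δφ = 68.5109 − -15.1160 = 83.6269°.
a = sin²(Δφ/2) + cos φ₁ · cos φ₂ · sin²(Δλ/2) = 0.460360.
c = 2·atan2(√a, √(1−a)) = 1.49143 rad → d = 6371·c ≈ 9501.92 km.

9502 km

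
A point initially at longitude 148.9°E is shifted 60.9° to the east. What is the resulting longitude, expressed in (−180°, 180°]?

Start at +148.9°; shift +60.9° → +209.8°.
+209.8° lies outside (−180°, 180°]; subtract 360° → -150.2°.

150.2°W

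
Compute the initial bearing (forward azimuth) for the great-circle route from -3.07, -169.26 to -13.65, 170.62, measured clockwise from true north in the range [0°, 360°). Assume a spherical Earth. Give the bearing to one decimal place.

240.8°

Δλ = 170.62 − -169.26 = 339.88°; wrapped into (−180°, 180°]: -20.12°.
θ = atan2( sin Δλ · cos φ₂ , cos φ₁ · sin φ₂ − sin φ₁ · cos φ₂ · cos Δλ )
  = atan2(-0.33427, -0.18678) = -119.196° → normalised to [0°, 360°): 240.804°.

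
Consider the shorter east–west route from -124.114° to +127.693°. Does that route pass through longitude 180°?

Naïve |127.693 − -124.114| = 251.807° > 180°, so the shorter arc goes the other way round — across 180°.
Signed shortest Δλ = ((127.693 − -124.114 + 180) mod 360) − 180 = -108.193°.
Going west by 108.193° from -124.114° passes through 180° before reaching +127.693°.

Yes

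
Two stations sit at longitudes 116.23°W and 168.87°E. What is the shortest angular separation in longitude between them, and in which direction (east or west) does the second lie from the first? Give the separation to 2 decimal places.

74.90° west

Raw difference: 168.87 − -116.23 = 285.1°.
Normalise into (−180°, 180°]: 285.1° − 360° = -74.9°.
Negative ⇒ the second point lies to the west; separation 74.90°.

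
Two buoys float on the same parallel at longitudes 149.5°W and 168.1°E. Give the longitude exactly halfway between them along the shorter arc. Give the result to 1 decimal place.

170.7°W

Signed shortest Δλ from -149.5° to +168.1° is -42.4°.
Midpoint longitude = -149.5° + (-42.4°)/2 = -149.5° − 21.2° = -170.7°.
(The naïve average (-149.5 + +168.1)/2 = 9.3° is on the wrong side of the globe.)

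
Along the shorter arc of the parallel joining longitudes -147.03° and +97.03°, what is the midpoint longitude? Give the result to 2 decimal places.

Signed shortest Δλ from -147.03° to +97.03° is -115.94°.
Midpoint longitude = -147.03° + (-115.94°)/2 = -147.03° − 57.97° = -205.00°.
Normalise into (−180°, 180°]: +155.00°.
(The naïve average (-147.03 + +97.03)/2 = -25.0° is on the wrong side of the globe.)

+155.00°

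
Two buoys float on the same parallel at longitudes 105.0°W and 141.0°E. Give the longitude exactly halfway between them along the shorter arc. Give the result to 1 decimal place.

162.0°W

Signed shortest Δλ from -105.0° to +141.0° is -114.0°.
Midpoint longitude = -105.0° + (-114.0°)/2 = -105.0° − 57.0° = -162.0°.
(The naïve average (-105.0 + +141.0)/2 = 18.0° is on the wrong side of the globe.)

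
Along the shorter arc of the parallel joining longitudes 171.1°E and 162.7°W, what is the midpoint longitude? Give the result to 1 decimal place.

175.8°W

Signed shortest Δλ from +171.1° to -162.7° is +26.2°.
Midpoint longitude = +171.1° + (+26.2°)/2 = +171.1° + 13.1° = +184.2°.
Normalise into (−180°, 180°]: -175.8°.
(The naïve average (+171.1 + -162.7)/2 = 4.2° is on the wrong side of the globe.)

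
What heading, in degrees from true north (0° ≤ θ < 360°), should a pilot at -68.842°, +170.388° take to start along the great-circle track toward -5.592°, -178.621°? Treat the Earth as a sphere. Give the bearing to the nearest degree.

12°

Δλ = -178.621 − 170.388 = -349.009°; wrapped into (−180°, 180°]: 10.991°.
θ = atan2( sin Δλ · cos φ₂ , cos φ₁ · sin φ₂ − sin φ₁ · cos φ₂ · cos Δλ )
  = atan2(0.18975, 0.87595) = 12.222° → normalised to [0°, 360°): 12.222°.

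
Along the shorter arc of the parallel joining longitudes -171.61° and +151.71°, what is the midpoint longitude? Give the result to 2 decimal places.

Signed shortest Δλ from -171.61° to +151.71° is -36.68°.
Midpoint longitude = -171.61° + (-36.68°)/2 = -171.61° − 18.34° = -189.95°.
Normalise into (−180°, 180°]: +170.05°.
(The naïve average (-171.61 + +151.71)/2 = -9.95° is on the wrong side of the globe.)

+170.05°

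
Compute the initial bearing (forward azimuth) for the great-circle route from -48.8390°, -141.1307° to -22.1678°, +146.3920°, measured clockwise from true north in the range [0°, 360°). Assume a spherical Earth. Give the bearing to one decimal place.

267.5°

Δλ = 146.3920 − -141.1307 = 287.5227°; wrapped into (−180°, 180°]: -72.4773°.
θ = atan2( sin Δλ · cos φ₂ , cos φ₁ · sin φ₂ − sin φ₁ · cos φ₂ · cos Δλ )
  = atan2(-0.88311, -0.03842) = -92.491° → normalised to [0°, 360°): 267.509°.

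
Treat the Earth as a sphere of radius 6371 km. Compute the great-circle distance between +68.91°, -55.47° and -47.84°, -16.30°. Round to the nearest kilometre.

Δλ = -16.30 − -55.47 = 39.17°.
Δφ = -47.84 − 68.91 = -116.75°.
a = sin²(Δφ/2) + cos φ₁ · cos φ₂ · sin²(Δλ/2) = 0.752187.
c = 2·atan2(√a, √(1−a)) = 2.09945 rad → d = 6371·c ≈ 13375.62 km.

13376 km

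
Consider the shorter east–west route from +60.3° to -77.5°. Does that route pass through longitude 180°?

No

Signed shortest Δλ = ((-77.5 − 60.3 + 180) mod 360) − 180 = -137.8°.
Going west by 137.8° from +60.3° reaches -77.5° without touching 180°.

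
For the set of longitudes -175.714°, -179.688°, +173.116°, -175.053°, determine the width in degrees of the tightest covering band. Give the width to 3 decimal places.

Sort the longitudes: -179.688°, -175.714°, -175.053°, +173.116°.
Eastward gaps between consecutive values (wrapping around): 3.974°, 0.661°, 348.169°, 7.196°.
Largest gap = 348.169° ⇒ minimal covering band is its complement: 360° − 348.169° = 11.831°.
Band runs from +173.116° eastward to -175.053°, crossing the antimeridian.

11.831°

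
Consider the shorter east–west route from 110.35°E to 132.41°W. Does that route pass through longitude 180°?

Yes

Naïve |-132.41 − 110.35| = 242.76° > 180°, so the shorter arc goes the other way round — across 180°.
Signed shortest Δλ = ((-132.41 − 110.35 + 180) mod 360) − 180 = 117.24°.
Going east by 117.24° from +110.35° passes through 180° before reaching -132.41°.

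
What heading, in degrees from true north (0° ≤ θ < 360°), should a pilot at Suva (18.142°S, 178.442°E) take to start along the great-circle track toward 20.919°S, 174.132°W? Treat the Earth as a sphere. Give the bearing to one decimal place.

112.9°

Δλ = -174.132 − 178.442 = -352.574°; wrapped into (−180°, 180°]: 7.426°.
θ = atan2( sin Δλ · cos φ₂ , cos φ₁ · sin φ₂ − sin φ₁ · cos φ₂ · cos Δλ )
  = atan2(0.12073, -0.05089) = 112.856° → normalised to [0°, 360°): 112.856°.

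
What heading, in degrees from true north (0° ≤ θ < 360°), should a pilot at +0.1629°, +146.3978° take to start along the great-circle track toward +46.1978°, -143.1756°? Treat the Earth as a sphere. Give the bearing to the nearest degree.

Δλ = -143.1756 − 146.3978 = -289.5734°; wrapped into (−180°, 180°]: 70.4266°.
θ = atan2( sin Δλ · cos φ₂ , cos φ₁ · sin φ₂ − sin φ₁ · cos φ₂ · cos Δλ )
  = atan2(0.65217, 0.72107) = 42.128° → normalised to [0°, 360°): 42.128°.

42°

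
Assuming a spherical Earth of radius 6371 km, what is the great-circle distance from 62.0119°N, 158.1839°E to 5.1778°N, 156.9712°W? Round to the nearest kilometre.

7309 km

Δλ = -156.9712 − 158.1839 = -315.1551°; wrapped into (−180°, 180°]: 44.8449°.
Δφ = 5.1778 − 62.0119 = -56.8341°.
a = sin²(Δφ/2) + cos φ₁ · cos φ₂ · sin²(Δλ/2) = 0.294466.
c = 2·atan2(√a, √(1−a)) = 1.14717 rad → d = 6371·c ≈ 7308.63 km.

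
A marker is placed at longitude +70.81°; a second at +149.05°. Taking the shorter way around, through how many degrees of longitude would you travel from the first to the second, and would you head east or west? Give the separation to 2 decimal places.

78.24° east

Raw difference: 149.05 − 70.81 = 78.24°.
Normalise into (−180°, 180°]: 78.24° stays 78.24°.
Positive ⇒ the second point lies to the east; separation 78.24°.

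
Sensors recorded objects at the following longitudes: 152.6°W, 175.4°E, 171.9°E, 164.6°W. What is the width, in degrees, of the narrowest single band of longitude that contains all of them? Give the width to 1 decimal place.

Sort the longitudes: -164.6°, -152.6°, +171.9°, +175.4°.
Eastward gaps between consecutive values (wrapping around): 12.0°, 324.5°, 3.5°, 20.0°.
Largest gap = 324.5° ⇒ minimal covering band is its complement: 360° − 324.5° = 35.5°.
Band runs from +171.9° eastward to -152.6°, crossing the antimeridian.

35.5°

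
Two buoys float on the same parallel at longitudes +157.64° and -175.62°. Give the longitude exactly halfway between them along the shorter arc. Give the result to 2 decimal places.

Signed shortest Δλ from +157.64° to -175.62° is +26.74°.
Midpoint longitude = +157.64° + (+26.74°)/2 = +157.64° + 13.37° = +171.01°.
(The naïve average (+157.64 + -175.62)/2 = -8.99° is on the wrong side of the globe.)

+171.01°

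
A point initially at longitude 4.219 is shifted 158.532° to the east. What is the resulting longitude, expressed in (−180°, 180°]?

+162.751°

Start at +4.219°; shift +158.532° → +162.751°.
+162.751° already lies in (−180°, 180°].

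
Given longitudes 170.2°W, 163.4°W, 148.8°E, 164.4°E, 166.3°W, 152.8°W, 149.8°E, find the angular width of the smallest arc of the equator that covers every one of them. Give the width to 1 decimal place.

Sort the longitudes: -170.2°, -166.3°, -163.4°, -152.8°, +148.8°, +149.8°, +164.4°.
Eastward gaps between consecutive values (wrapping around): 3.9°, 2.9°, 10.6°, 301.6°, 1.0°, 14.6°, 25.4°.
Largest gap = 301.6° ⇒ minimal covering band is its complement: 360° − 301.6° = 58.4°.
Band runs from +148.8° eastward to -152.8°, crossing the antimeridian.

58.4°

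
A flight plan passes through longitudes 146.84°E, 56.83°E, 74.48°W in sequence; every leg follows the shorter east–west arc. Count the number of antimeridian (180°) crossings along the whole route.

0

Leg 1: +146.84° → +56.83°, shortest Δλ = -90.01° (west) — does not cross 180°.
Leg 2: +56.83° → -74.48°, shortest Δλ = -131.31° (west) — does not cross 180°.
Total crossings: 0.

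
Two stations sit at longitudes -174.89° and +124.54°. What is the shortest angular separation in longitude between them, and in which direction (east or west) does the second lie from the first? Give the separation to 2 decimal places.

60.57° west

Raw difference: 124.54 − -174.89 = 299.43°.
Normalise into (−180°, 180°]: 299.43° − 360° = -60.57°.
Negative ⇒ the second point lies to the west; separation 60.57°.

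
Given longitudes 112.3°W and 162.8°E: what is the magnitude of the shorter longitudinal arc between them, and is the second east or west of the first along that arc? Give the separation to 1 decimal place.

Raw difference: 162.8 − -112.3 = 275.1°.
Normalise into (−180°, 180°]: 275.1° − 360° = -84.9°.
Negative ⇒ the second point lies to the west; separation 84.9°.

84.9° west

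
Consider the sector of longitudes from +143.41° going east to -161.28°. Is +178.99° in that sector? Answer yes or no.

Yes

Band width going east from +143.41° to -161.28°: ((-161.28 − 143.41) mod 360) = 55.31°.
Offset of +178.99° east of the west edge: ((178.99 − 143.41) mod 360) = 35.58°.
35.58° ≤ 55.31° ⇒ inside.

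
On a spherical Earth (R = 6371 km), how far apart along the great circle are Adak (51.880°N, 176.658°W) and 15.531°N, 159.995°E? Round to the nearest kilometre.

Δλ = 159.995 − -176.658 = 336.653°; wrapped into (−180°, 180°]: -23.347°.
Δφ = 15.531 − 51.880 = -36.349°.
a = sin²(Δφ/2) + cos φ₁ · cos φ₂ · sin²(Δλ/2) = 0.121639.
c = 2·atan2(√a, √(1−a)) = 0.71251 rad → d = 6371·c ≈ 4539.41 km.

4539 km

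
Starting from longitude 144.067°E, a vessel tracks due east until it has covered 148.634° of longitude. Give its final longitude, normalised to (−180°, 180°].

67.299°W

Start at +144.067°; shift +148.634° → +292.701°.
+292.701° lies outside (−180°, 180°]; subtract 360° → -67.299°.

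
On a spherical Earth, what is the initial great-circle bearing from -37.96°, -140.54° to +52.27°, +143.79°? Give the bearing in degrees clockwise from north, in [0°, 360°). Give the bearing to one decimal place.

320.4°

Δλ = 143.79 − -140.54 = 284.33°; wrapped into (−180°, 180°]: -75.67°.
θ = atan2( sin Δλ · cos φ₂ , cos φ₁ · sin φ₂ − sin φ₁ · cos φ₂ · cos Δλ )
  = atan2(-0.59290, 0.71674) = -39.598° → normalised to [0°, 360°): 320.402°.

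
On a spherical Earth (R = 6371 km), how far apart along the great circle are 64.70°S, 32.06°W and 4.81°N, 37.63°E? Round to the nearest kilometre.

Δλ = 37.63 − -32.06 = 69.69°.
Δφ = 4.81 − -64.70 = 69.51°.
a = sin²(Δφ/2) + cos φ₁ · cos φ₂ · sin²(Δλ/2) = 0.463998.
c = 2·atan2(√a, √(1−a)) = 1.49873 rad → d = 6371·c ≈ 9548.41 km.

9548 km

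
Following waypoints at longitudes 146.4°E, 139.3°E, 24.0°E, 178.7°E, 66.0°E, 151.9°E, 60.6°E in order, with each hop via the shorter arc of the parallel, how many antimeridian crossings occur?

0

Leg 1: +146.4° → +139.3°, shortest Δλ = -7.1° (west) — does not cross 180°.
Leg 2: +139.3° → +24.0°, shortest Δλ = -115.3° (west) — does not cross 180°.
Leg 3: +24.0° → +178.7°, shortest Δλ = 154.7° (east) — does not cross 180°.
Leg 4: +178.7° → +66.0°, shortest Δλ = -112.7° (west) — does not cross 180°.
Leg 5: +66.0° → +151.9°, shortest Δλ = 85.9° (east) — does not cross 180°.
Leg 6: +151.9° → +60.6°, shortest Δλ = -91.3° (west) — does not cross 180°.
Total crossings: 0.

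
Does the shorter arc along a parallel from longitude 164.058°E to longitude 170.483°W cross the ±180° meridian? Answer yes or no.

Naïve |-170.483 − 164.058| = 334.541° > 180°, so the shorter arc goes the other way round — across 180°.
Signed shortest Δλ = ((-170.483 − 164.058 + 180) mod 360) − 180 = 25.459°.
Going east by 25.459° from +164.058° passes through 180° before reaching -170.483°.

Yes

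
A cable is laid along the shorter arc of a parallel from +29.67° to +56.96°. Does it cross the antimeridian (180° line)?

No

Signed shortest Δλ = ((56.96 − 29.67 + 180) mod 360) − 180 = 27.29°.
Going east by 27.29° from +29.67° reaches +56.96° without touching 180°.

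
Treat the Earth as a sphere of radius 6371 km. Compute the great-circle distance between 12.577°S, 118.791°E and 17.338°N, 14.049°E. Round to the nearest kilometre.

Δλ = 14.049 − 118.791 = -104.742°.
Δφ = 17.338 − -12.577 = 29.915°.
a = sin²(Δφ/2) + cos φ₁ · cos φ₂ · sin²(Δλ/2) = 0.650984.
c = 2·atan2(√a, √(1−a)) = 1.87755 rad → d = 6371·c ≈ 11961.89 km.

11962 km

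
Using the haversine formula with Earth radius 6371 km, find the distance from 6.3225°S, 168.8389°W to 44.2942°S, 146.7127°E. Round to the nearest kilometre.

Δλ = 146.7127 − -168.8389 = 315.5516°; wrapped into (−180°, 180°]: -44.4484°.
Δφ = -44.2942 − -6.3225 = -37.9717°.
a = sin²(Δφ/2) + cos φ₁ · cos φ₂ · sin²(Δλ/2) = 0.207616.
c = 2·atan2(√a, √(1−a)) = 0.94620 rad → d = 6371·c ≈ 6028.26 km.

6028 km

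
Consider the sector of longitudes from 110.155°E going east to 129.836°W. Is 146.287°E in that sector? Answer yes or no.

Yes

Band width going east from +110.155° to -129.836°: ((-129.836 − 110.155) mod 360) = 120.009°.
Offset of +146.287° east of the west edge: ((146.287 − 110.155) mod 360) = 36.132°.
36.132° ≤ 120.009° ⇒ inside.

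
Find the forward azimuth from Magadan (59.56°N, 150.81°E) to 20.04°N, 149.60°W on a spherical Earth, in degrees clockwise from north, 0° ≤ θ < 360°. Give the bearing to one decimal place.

106.3°

Δλ = -149.60 − 150.81 = -300.41°; wrapped into (−180°, 180°]: 59.59°.
θ = atan2( sin Δλ · cos φ₂ , cos φ₁ · sin φ₂ − sin φ₁ · cos φ₂ · cos Δλ )
  = atan2(0.81021, -0.23638) = 106.265° → normalised to [0°, 360°): 106.265°.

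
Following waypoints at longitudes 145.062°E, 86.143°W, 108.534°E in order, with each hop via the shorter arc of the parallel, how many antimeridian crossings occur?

2

Leg 1: +145.062° → -86.143°, shortest Δλ = 128.795° (east) — crosses 180°.
Leg 2: -86.143° → +108.534°, shortest Δλ = -165.323° (west) — crosses 180°.
Total crossings: 2.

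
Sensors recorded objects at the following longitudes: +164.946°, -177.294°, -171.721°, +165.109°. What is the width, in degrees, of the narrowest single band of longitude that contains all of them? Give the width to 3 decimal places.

Sort the longitudes: -177.294°, -171.721°, +164.946°, +165.109°.
Eastward gaps between consecutive values (wrapping around): 5.573°, 336.667°, 0.163°, 17.597°.
Largest gap = 336.667° ⇒ minimal covering band is its complement: 360° − 336.667° = 23.333°.
Band runs from +164.946° eastward to -171.721°, crossing the antimeridian.

23.333°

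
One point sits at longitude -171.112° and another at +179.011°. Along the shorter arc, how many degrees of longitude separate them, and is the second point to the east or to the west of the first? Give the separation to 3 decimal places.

9.877° west

Raw difference: 179.011 − -171.112 = 350.123°.
Normalise into (−180°, 180°]: 350.123° − 360° = -9.877°.
Negative ⇒ the second point lies to the west; separation 9.877°.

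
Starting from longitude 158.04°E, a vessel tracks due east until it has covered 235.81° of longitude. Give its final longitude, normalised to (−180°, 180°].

33.85°E

Start at +158.04°; shift +235.81° → +393.85°.
+393.85° lies outside (−180°, 180°]; subtract 360° → +33.85°.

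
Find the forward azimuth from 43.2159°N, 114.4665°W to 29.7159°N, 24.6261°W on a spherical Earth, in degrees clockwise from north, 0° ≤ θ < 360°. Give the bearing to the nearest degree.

68°

Δλ = -24.6261 − -114.4665 = 89.8404°.
θ = atan2( sin Δλ · cos φ₂ , cos φ₁ · sin φ₂ − sin φ₁ · cos φ₂ · cos Δλ )
  = atan2(0.86849, 0.35960) = 67.508° → normalised to [0°, 360°): 67.508°.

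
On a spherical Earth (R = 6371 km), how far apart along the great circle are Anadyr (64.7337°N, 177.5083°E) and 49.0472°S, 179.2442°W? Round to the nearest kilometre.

12655 km

Δλ = -179.2442 − 177.5083 = -356.7525°; wrapped into (−180°, 180°]: 3.2475°.
Δφ = -49.0472 − 64.7337 = -113.7809°.
a = sin²(Δφ/2) + cos φ₁ · cos φ₂ · sin²(Δλ/2) = 0.701845.
c = 2·atan2(√a, √(1−a)) = 1.98634 rad → d = 6371·c ≈ 12654.99 km.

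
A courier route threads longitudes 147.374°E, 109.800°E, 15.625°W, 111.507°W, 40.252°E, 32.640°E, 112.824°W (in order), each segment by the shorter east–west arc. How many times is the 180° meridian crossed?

Leg 1: +147.374° → +109.800°, shortest Δλ = -37.574° (west) — does not cross 180°.
Leg 2: +109.800° → -15.625°, shortest Δλ = -125.425° (west) — does not cross 180°.
Leg 3: -15.625° → -111.507°, shortest Δλ = -95.882° (west) — does not cross 180°.
Leg 4: -111.507° → +40.252°, shortest Δλ = 151.759° (east) — does not cross 180°.
Leg 5: +40.252° → +32.640°, shortest Δλ = -7.612° (west) — does not cross 180°.
Leg 6: +32.640° → -112.824°, shortest Δλ = -145.464° (west) — does not cross 180°.
Total crossings: 0.

0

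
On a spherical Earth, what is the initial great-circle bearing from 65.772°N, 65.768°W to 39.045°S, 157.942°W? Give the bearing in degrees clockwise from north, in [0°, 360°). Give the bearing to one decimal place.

Δλ = -157.942 − -65.768 = -92.174°.
θ = atan2( sin Δλ · cos φ₂ , cos φ₁ · sin φ₂ − sin φ₁ · cos φ₂ · cos Δλ )
  = atan2(-0.77609, -0.23164) = -106.619° → normalised to [0°, 360°): 253.381°.

253.4°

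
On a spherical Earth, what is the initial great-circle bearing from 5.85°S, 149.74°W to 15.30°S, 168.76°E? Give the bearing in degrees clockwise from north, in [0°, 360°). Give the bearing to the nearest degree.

254°

Δλ = 168.76 − -149.74 = 318.50°; wrapped into (−180°, 180°]: -41.50°.
θ = atan2( sin Δλ · cos φ₂ , cos φ₁ · sin φ₂ − sin φ₁ · cos φ₂ · cos Δλ )
  = atan2(-0.63914, -0.18887) = -106.463° → normalised to [0°, 360°): 253.537°.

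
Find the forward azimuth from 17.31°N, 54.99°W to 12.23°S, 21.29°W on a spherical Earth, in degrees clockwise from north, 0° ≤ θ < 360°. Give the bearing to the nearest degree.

129°

Δλ = -21.29 − -54.99 = 33.70°.
θ = atan2( sin Δλ · cos φ₂ , cos φ₁ · sin φ₂ − sin φ₁ · cos φ₂ · cos Δλ )
  = atan2(0.54225, -0.44417) = 129.321° → normalised to [0°, 360°): 129.321°.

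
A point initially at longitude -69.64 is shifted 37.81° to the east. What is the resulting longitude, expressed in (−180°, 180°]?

-31.83°

Start at -69.64°; shift +37.81° → -31.83°.
-31.83° already lies in (−180°, 180°].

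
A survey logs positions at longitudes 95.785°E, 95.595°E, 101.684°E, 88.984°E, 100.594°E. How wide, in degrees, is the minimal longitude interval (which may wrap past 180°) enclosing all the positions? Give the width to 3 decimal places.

12.700°

Sort the longitudes: +88.984°, +95.595°, +95.785°, +100.594°, +101.684°.
Eastward gaps between consecutive values (wrapping around): 6.611°, 0.190°, 4.809°, 1.090°, 347.300°.
Largest gap = 347.300° ⇒ minimal covering band is its complement: 360° − 347.300° = 12.700°.
Band runs from +88.984° eastward to +101.684°.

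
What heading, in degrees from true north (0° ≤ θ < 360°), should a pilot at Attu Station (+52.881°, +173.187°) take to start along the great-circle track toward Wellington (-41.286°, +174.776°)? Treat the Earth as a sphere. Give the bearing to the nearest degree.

Δλ = 174.776 − 173.187 = 1.589°.
θ = atan2( sin Δλ · cos φ₂ , cos φ₁ · sin φ₂ − sin φ₁ · cos φ₂ · cos Δλ )
  = atan2(0.02084, -0.99713) = 178.803° → normalised to [0°, 360°): 178.803°.

179°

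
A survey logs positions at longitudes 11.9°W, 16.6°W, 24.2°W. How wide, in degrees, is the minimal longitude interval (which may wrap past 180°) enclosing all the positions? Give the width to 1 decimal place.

12.3°

Sort the longitudes: -24.2°, -16.6°, -11.9°.
Eastward gaps between consecutive values (wrapping around): 7.6°, 4.7°, 347.7°.
Largest gap = 347.7° ⇒ minimal covering band is its complement: 360° − 347.7° = 12.3°.
Band runs from -24.2° eastward to -11.9°.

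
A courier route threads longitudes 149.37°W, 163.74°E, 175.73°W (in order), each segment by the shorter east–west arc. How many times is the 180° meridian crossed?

2

Leg 1: -149.37° → +163.74°, shortest Δλ = -46.89° (west) — crosses 180°.
Leg 2: +163.74° → -175.73°, shortest Δλ = 20.53° (east) — crosses 180°.
Total crossings: 2.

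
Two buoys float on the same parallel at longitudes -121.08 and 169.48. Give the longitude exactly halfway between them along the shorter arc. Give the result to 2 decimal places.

-155.80°

Signed shortest Δλ from -121.08° to +169.48° is -69.44°.
Midpoint longitude = -121.08° + (-69.44°)/2 = -121.08° − 34.72° = -155.80°.
(The naïve average (-121.08 + +169.48)/2 = 24.2° is on the wrong side of the globe.)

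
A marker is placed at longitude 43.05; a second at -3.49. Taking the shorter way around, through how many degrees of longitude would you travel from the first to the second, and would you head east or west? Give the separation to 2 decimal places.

Raw difference: -3.49 − 43.05 = -46.54°.
Normalise into (−180°, 180°]: -46.54° stays -46.54°.
Negative ⇒ the second point lies to the west; separation 46.54°.

46.54° west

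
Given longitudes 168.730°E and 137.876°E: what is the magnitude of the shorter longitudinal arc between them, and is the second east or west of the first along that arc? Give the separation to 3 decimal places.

Raw difference: 137.876 − 168.730 = -30.854°.
Normalise into (−180°, 180°]: -30.854° stays -30.854°.
Negative ⇒ the second point lies to the west; separation 30.854°.

30.854° west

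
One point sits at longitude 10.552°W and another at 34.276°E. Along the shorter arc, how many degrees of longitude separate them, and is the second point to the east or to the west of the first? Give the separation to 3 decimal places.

Raw difference: 34.276 − -10.552 = 44.828°.
Normalise into (−180°, 180°]: 44.828° stays 44.828°.
Positive ⇒ the second point lies to the east; separation 44.828°.

44.828° east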